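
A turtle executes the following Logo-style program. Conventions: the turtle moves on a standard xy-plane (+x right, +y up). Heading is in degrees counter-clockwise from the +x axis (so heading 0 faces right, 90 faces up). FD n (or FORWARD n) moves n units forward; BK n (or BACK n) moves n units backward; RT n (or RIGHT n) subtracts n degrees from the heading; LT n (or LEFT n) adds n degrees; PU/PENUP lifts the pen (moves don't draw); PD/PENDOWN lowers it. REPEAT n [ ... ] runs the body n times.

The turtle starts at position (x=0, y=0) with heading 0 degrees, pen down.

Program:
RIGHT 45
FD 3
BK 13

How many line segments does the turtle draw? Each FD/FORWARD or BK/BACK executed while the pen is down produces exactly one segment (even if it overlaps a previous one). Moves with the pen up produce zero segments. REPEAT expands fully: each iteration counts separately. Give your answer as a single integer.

Executing turtle program step by step:
Start: pos=(0,0), heading=0, pen down
RT 45: heading 0 -> 315
FD 3: (0,0) -> (2.121,-2.121) [heading=315, draw]
BK 13: (2.121,-2.121) -> (-7.071,7.071) [heading=315, draw]
Final: pos=(-7.071,7.071), heading=315, 2 segment(s) drawn
Segments drawn: 2

Answer: 2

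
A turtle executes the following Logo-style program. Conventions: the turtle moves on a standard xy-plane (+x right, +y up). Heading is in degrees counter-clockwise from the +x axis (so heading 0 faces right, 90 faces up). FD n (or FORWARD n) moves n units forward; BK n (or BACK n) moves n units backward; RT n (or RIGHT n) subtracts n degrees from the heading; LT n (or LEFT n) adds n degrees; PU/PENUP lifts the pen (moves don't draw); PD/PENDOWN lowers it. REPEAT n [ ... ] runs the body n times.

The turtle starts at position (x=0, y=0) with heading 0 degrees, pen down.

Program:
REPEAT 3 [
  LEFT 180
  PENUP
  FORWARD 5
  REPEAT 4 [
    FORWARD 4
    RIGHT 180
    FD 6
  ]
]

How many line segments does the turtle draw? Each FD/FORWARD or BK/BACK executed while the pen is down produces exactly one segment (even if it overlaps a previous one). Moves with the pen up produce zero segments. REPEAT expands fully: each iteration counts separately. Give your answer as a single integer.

Answer: 0

Derivation:
Executing turtle program step by step:
Start: pos=(0,0), heading=0, pen down
REPEAT 3 [
  -- iteration 1/3 --
  LT 180: heading 0 -> 180
  PU: pen up
  FD 5: (0,0) -> (-5,0) [heading=180, move]
  REPEAT 4 [
    -- iteration 1/4 --
    FD 4: (-5,0) -> (-9,0) [heading=180, move]
    RT 180: heading 180 -> 0
    FD 6: (-9,0) -> (-3,0) [heading=0, move]
    -- iteration 2/4 --
    FD 4: (-3,0) -> (1,0) [heading=0, move]
    RT 180: heading 0 -> 180
    FD 6: (1,0) -> (-5,0) [heading=180, move]
    -- iteration 3/4 --
    FD 4: (-5,0) -> (-9,0) [heading=180, move]
    RT 180: heading 180 -> 0
    FD 6: (-9,0) -> (-3,0) [heading=0, move]
    -- iteration 4/4 --
    FD 4: (-3,0) -> (1,0) [heading=0, move]
    RT 180: heading 0 -> 180
    FD 6: (1,0) -> (-5,0) [heading=180, move]
  ]
  -- iteration 2/3 --
  LT 180: heading 180 -> 0
  PU: pen up
  FD 5: (-5,0) -> (0,0) [heading=0, move]
  REPEAT 4 [
    -- iteration 1/4 --
    FD 4: (0,0) -> (4,0) [heading=0, move]
    RT 180: heading 0 -> 180
    FD 6: (4,0) -> (-2,0) [heading=180, move]
    -- iteration 2/4 --
    FD 4: (-2,0) -> (-6,0) [heading=180, move]
    RT 180: heading 180 -> 0
    FD 6: (-6,0) -> (0,0) [heading=0, move]
    -- iteration 3/4 --
    FD 4: (0,0) -> (4,0) [heading=0, move]
    RT 180: heading 0 -> 180
    FD 6: (4,0) -> (-2,0) [heading=180, move]
    -- iteration 4/4 --
    FD 4: (-2,0) -> (-6,0) [heading=180, move]
    RT 180: heading 180 -> 0
    FD 6: (-6,0) -> (0,0) [heading=0, move]
  ]
  -- iteration 3/3 --
  LT 180: heading 0 -> 180
  PU: pen up
  FD 5: (0,0) -> (-5,0) [heading=180, move]
  REPEAT 4 [
    -- iteration 1/4 --
    FD 4: (-5,0) -> (-9,0) [heading=180, move]
    RT 180: heading 180 -> 0
    FD 6: (-9,0) -> (-3,0) [heading=0, move]
    -- iteration 2/4 --
    FD 4: (-3,0) -> (1,0) [heading=0, move]
    RT 180: heading 0 -> 180
    FD 6: (1,0) -> (-5,0) [heading=180, move]
    -- iteration 3/4 --
    FD 4: (-5,0) -> (-9,0) [heading=180, move]
    RT 180: heading 180 -> 0
    FD 6: (-9,0) -> (-3,0) [heading=0, move]
    -- iteration 4/4 --
    FD 4: (-3,0) -> (1,0) [heading=0, move]
    RT 180: heading 0 -> 180
    FD 6: (1,0) -> (-5,0) [heading=180, move]
  ]
]
Final: pos=(-5,0), heading=180, 0 segment(s) drawn
Segments drawn: 0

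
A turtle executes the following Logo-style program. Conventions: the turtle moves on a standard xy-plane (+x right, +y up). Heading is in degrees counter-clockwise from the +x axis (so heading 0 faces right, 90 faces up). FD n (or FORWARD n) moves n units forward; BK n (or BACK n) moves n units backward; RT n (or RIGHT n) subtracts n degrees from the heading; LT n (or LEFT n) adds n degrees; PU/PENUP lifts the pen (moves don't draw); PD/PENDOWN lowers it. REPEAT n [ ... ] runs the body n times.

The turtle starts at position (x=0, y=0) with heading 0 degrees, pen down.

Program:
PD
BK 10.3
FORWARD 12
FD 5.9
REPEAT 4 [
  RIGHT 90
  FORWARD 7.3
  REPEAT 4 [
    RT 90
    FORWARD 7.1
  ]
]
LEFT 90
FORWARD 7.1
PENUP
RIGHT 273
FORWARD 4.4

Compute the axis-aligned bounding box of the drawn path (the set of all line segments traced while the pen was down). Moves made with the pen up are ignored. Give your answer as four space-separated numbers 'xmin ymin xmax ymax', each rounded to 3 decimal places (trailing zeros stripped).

Executing turtle program step by step:
Start: pos=(0,0), heading=0, pen down
PD: pen down
BK 10.3: (0,0) -> (-10.3,0) [heading=0, draw]
FD 12: (-10.3,0) -> (1.7,0) [heading=0, draw]
FD 5.9: (1.7,0) -> (7.6,0) [heading=0, draw]
REPEAT 4 [
  -- iteration 1/4 --
  RT 90: heading 0 -> 270
  FD 7.3: (7.6,0) -> (7.6,-7.3) [heading=270, draw]
  REPEAT 4 [
    -- iteration 1/4 --
    RT 90: heading 270 -> 180
    FD 7.1: (7.6,-7.3) -> (0.5,-7.3) [heading=180, draw]
    -- iteration 2/4 --
    RT 90: heading 180 -> 90
    FD 7.1: (0.5,-7.3) -> (0.5,-0.2) [heading=90, draw]
    -- iteration 3/4 --
    RT 90: heading 90 -> 0
    FD 7.1: (0.5,-0.2) -> (7.6,-0.2) [heading=0, draw]
    -- iteration 4/4 --
    RT 90: heading 0 -> 270
    FD 7.1: (7.6,-0.2) -> (7.6,-7.3) [heading=270, draw]
  ]
  -- iteration 2/4 --
  RT 90: heading 270 -> 180
  FD 7.3: (7.6,-7.3) -> (0.3,-7.3) [heading=180, draw]
  REPEAT 4 [
    -- iteration 1/4 --
    RT 90: heading 180 -> 90
    FD 7.1: (0.3,-7.3) -> (0.3,-0.2) [heading=90, draw]
    -- iteration 2/4 --
    RT 90: heading 90 -> 0
    FD 7.1: (0.3,-0.2) -> (7.4,-0.2) [heading=0, draw]
    -- iteration 3/4 --
    RT 90: heading 0 -> 270
    FD 7.1: (7.4,-0.2) -> (7.4,-7.3) [heading=270, draw]
    -- iteration 4/4 --
    RT 90: heading 270 -> 180
    FD 7.1: (7.4,-7.3) -> (0.3,-7.3) [heading=180, draw]
  ]
  -- iteration 3/4 --
  RT 90: heading 180 -> 90
  FD 7.3: (0.3,-7.3) -> (0.3,0) [heading=90, draw]
  REPEAT 4 [
    -- iteration 1/4 --
    RT 90: heading 90 -> 0
    FD 7.1: (0.3,0) -> (7.4,0) [heading=0, draw]
    -- iteration 2/4 --
    RT 90: heading 0 -> 270
    FD 7.1: (7.4,0) -> (7.4,-7.1) [heading=270, draw]
    -- iteration 3/4 --
    RT 90: heading 270 -> 180
    FD 7.1: (7.4,-7.1) -> (0.3,-7.1) [heading=180, draw]
    -- iteration 4/4 --
    RT 90: heading 180 -> 90
    FD 7.1: (0.3,-7.1) -> (0.3,0) [heading=90, draw]
  ]
  -- iteration 4/4 --
  RT 90: heading 90 -> 0
  FD 7.3: (0.3,0) -> (7.6,0) [heading=0, draw]
  REPEAT 4 [
    -- iteration 1/4 --
    RT 90: heading 0 -> 270
    FD 7.1: (7.6,0) -> (7.6,-7.1) [heading=270, draw]
    -- iteration 2/4 --
    RT 90: heading 270 -> 180
    FD 7.1: (7.6,-7.1) -> (0.5,-7.1) [heading=180, draw]
    -- iteration 3/4 --
    RT 90: heading 180 -> 90
    FD 7.1: (0.5,-7.1) -> (0.5,0) [heading=90, draw]
    -- iteration 4/4 --
    RT 90: heading 90 -> 0
    FD 7.1: (0.5,0) -> (7.6,0) [heading=0, draw]
  ]
]
LT 90: heading 0 -> 90
FD 7.1: (7.6,0) -> (7.6,7.1) [heading=90, draw]
PU: pen up
RT 273: heading 90 -> 177
FD 4.4: (7.6,7.1) -> (3.206,7.33) [heading=177, move]
Final: pos=(3.206,7.33), heading=177, 24 segment(s) drawn

Segment endpoints: x in {-10.3, 0, 0.3, 0.3, 0.3, 0.3, 0.3, 0.3, 0.5, 0.5, 0.5, 0.5, 1.7, 7.4, 7.4, 7.4, 7.4, 7.6, 7.6, 7.6, 7.6, 7.6, 7.6, 7.6}, y in {-7.3, -7.3, -7.3, -7.3, -7.3, -7.3, -7.1, -7.1, -7.1, -7.1, -0.2, -0.2, -0.2, -0.2, 0, 0, 0, 0, 0, 0, 0, 7.1}
xmin=-10.3, ymin=-7.3, xmax=7.6, ymax=7.1

Answer: -10.3 -7.3 7.6 7.1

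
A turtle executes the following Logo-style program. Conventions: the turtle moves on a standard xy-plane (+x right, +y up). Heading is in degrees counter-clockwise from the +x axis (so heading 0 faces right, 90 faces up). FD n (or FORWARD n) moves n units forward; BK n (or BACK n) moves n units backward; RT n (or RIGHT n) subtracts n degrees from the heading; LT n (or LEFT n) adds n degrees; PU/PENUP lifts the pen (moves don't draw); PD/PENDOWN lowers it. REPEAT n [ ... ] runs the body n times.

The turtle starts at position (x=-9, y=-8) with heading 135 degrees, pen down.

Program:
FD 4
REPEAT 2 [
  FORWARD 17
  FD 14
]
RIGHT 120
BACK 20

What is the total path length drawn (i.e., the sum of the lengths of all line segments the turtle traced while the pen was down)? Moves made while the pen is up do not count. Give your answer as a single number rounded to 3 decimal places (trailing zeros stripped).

Executing turtle program step by step:
Start: pos=(-9,-8), heading=135, pen down
FD 4: (-9,-8) -> (-11.828,-5.172) [heading=135, draw]
REPEAT 2 [
  -- iteration 1/2 --
  FD 17: (-11.828,-5.172) -> (-23.849,6.849) [heading=135, draw]
  FD 14: (-23.849,6.849) -> (-33.749,16.749) [heading=135, draw]
  -- iteration 2/2 --
  FD 17: (-33.749,16.749) -> (-45.77,28.77) [heading=135, draw]
  FD 14: (-45.77,28.77) -> (-55.669,38.669) [heading=135, draw]
]
RT 120: heading 135 -> 15
BK 20: (-55.669,38.669) -> (-74.988,33.493) [heading=15, draw]
Final: pos=(-74.988,33.493), heading=15, 6 segment(s) drawn

Segment lengths:
  seg 1: (-9,-8) -> (-11.828,-5.172), length = 4
  seg 2: (-11.828,-5.172) -> (-23.849,6.849), length = 17
  seg 3: (-23.849,6.849) -> (-33.749,16.749), length = 14
  seg 4: (-33.749,16.749) -> (-45.77,28.77), length = 17
  seg 5: (-45.77,28.77) -> (-55.669,38.669), length = 14
  seg 6: (-55.669,38.669) -> (-74.988,33.493), length = 20
Total = 86

Answer: 86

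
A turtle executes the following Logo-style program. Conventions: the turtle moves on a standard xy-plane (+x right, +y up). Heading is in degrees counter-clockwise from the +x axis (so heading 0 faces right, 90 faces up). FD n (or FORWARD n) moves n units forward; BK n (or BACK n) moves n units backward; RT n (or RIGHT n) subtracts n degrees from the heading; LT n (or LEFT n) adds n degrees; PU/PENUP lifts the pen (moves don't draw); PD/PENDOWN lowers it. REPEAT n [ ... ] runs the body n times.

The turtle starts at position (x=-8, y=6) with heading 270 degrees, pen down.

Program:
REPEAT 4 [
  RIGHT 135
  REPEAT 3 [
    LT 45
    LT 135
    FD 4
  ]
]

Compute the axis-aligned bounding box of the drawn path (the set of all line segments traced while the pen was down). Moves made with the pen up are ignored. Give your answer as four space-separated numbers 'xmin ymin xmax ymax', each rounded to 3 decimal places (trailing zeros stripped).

Executing turtle program step by step:
Start: pos=(-8,6), heading=270, pen down
REPEAT 4 [
  -- iteration 1/4 --
  RT 135: heading 270 -> 135
  REPEAT 3 [
    -- iteration 1/3 --
    LT 45: heading 135 -> 180
    LT 135: heading 180 -> 315
    FD 4: (-8,6) -> (-5.172,3.172) [heading=315, draw]
    -- iteration 2/3 --
    LT 45: heading 315 -> 0
    LT 135: heading 0 -> 135
    FD 4: (-5.172,3.172) -> (-8,6) [heading=135, draw]
    -- iteration 3/3 --
    LT 45: heading 135 -> 180
    LT 135: heading 180 -> 315
    FD 4: (-8,6) -> (-5.172,3.172) [heading=315, draw]
  ]
  -- iteration 2/4 --
  RT 135: heading 315 -> 180
  REPEAT 3 [
    -- iteration 1/3 --
    LT 45: heading 180 -> 225
    LT 135: heading 225 -> 0
    FD 4: (-5.172,3.172) -> (-1.172,3.172) [heading=0, draw]
    -- iteration 2/3 --
    LT 45: heading 0 -> 45
    LT 135: heading 45 -> 180
    FD 4: (-1.172,3.172) -> (-5.172,3.172) [heading=180, draw]
    -- iteration 3/3 --
    LT 45: heading 180 -> 225
    LT 135: heading 225 -> 0
    FD 4: (-5.172,3.172) -> (-1.172,3.172) [heading=0, draw]
  ]
  -- iteration 3/4 --
  RT 135: heading 0 -> 225
  REPEAT 3 [
    -- iteration 1/3 --
    LT 45: heading 225 -> 270
    LT 135: heading 270 -> 45
    FD 4: (-1.172,3.172) -> (1.657,6) [heading=45, draw]
    -- iteration 2/3 --
    LT 45: heading 45 -> 90
    LT 135: heading 90 -> 225
    FD 4: (1.657,6) -> (-1.172,3.172) [heading=225, draw]
    -- iteration 3/3 --
    LT 45: heading 225 -> 270
    LT 135: heading 270 -> 45
    FD 4: (-1.172,3.172) -> (1.657,6) [heading=45, draw]
  ]
  -- iteration 4/4 --
  RT 135: heading 45 -> 270
  REPEAT 3 [
    -- iteration 1/3 --
    LT 45: heading 270 -> 315
    LT 135: heading 315 -> 90
    FD 4: (1.657,6) -> (1.657,10) [heading=90, draw]
    -- iteration 2/3 --
    LT 45: heading 90 -> 135
    LT 135: heading 135 -> 270
    FD 4: (1.657,10) -> (1.657,6) [heading=270, draw]
    -- iteration 3/3 --
    LT 45: heading 270 -> 315
    LT 135: heading 315 -> 90
    FD 4: (1.657,6) -> (1.657,10) [heading=90, draw]
  ]
]
Final: pos=(1.657,10), heading=90, 12 segment(s) drawn

Segment endpoints: x in {-8, -8, -5.172, -1.172, -1.172, 1.657, 1.657, 1.657, 1.657}, y in {3.172, 3.172, 3.172, 3.172, 6, 6, 6, 6, 10}
xmin=-8, ymin=3.172, xmax=1.657, ymax=10

Answer: -8 3.172 1.657 10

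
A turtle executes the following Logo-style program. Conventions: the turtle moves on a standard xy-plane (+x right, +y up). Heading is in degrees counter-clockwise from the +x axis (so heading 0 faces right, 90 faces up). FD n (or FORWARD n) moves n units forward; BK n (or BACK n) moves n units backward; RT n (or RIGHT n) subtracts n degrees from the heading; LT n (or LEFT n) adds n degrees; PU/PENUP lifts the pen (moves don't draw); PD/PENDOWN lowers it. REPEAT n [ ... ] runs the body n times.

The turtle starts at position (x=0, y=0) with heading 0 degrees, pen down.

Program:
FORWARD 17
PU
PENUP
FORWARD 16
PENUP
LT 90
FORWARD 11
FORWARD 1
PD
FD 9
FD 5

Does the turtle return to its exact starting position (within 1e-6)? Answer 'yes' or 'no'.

Answer: no

Derivation:
Executing turtle program step by step:
Start: pos=(0,0), heading=0, pen down
FD 17: (0,0) -> (17,0) [heading=0, draw]
PU: pen up
PU: pen up
FD 16: (17,0) -> (33,0) [heading=0, move]
PU: pen up
LT 90: heading 0 -> 90
FD 11: (33,0) -> (33,11) [heading=90, move]
FD 1: (33,11) -> (33,12) [heading=90, move]
PD: pen down
FD 9: (33,12) -> (33,21) [heading=90, draw]
FD 5: (33,21) -> (33,26) [heading=90, draw]
Final: pos=(33,26), heading=90, 3 segment(s) drawn

Start position: (0, 0)
Final position: (33, 26)
Distance = 42.012; >= 1e-6 -> NOT closed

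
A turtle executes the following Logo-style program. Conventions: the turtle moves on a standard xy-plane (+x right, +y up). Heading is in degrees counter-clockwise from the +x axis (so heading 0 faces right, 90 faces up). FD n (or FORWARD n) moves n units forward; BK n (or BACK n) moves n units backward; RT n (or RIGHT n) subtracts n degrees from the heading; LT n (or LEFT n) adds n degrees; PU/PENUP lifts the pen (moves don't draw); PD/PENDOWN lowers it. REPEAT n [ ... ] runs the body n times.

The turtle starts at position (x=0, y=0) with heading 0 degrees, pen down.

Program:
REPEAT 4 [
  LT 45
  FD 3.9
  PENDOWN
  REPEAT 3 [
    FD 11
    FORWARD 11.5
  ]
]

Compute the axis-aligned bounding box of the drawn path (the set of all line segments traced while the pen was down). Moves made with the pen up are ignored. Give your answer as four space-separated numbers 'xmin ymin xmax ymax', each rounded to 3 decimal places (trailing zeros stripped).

Answer: -71.4 0 50.487 172.375

Derivation:
Executing turtle program step by step:
Start: pos=(0,0), heading=0, pen down
REPEAT 4 [
  -- iteration 1/4 --
  LT 45: heading 0 -> 45
  FD 3.9: (0,0) -> (2.758,2.758) [heading=45, draw]
  PD: pen down
  REPEAT 3 [
    -- iteration 1/3 --
    FD 11: (2.758,2.758) -> (10.536,10.536) [heading=45, draw]
    FD 11.5: (10.536,10.536) -> (18.668,18.668) [heading=45, draw]
    -- iteration 2/3 --
    FD 11: (18.668,18.668) -> (26.446,26.446) [heading=45, draw]
    FD 11.5: (26.446,26.446) -> (34.578,34.578) [heading=45, draw]
    -- iteration 3/3 --
    FD 11: (34.578,34.578) -> (42.356,42.356) [heading=45, draw]
    FD 11.5: (42.356,42.356) -> (50.487,50.487) [heading=45, draw]
  ]
  -- iteration 2/4 --
  LT 45: heading 45 -> 90
  FD 3.9: (50.487,50.487) -> (50.487,54.387) [heading=90, draw]
  PD: pen down
  REPEAT 3 [
    -- iteration 1/3 --
    FD 11: (50.487,54.387) -> (50.487,65.387) [heading=90, draw]
    FD 11.5: (50.487,65.387) -> (50.487,76.887) [heading=90, draw]
    -- iteration 2/3 --
    FD 11: (50.487,76.887) -> (50.487,87.887) [heading=90, draw]
    FD 11.5: (50.487,87.887) -> (50.487,99.387) [heading=90, draw]
    -- iteration 3/3 --
    FD 11: (50.487,99.387) -> (50.487,110.387) [heading=90, draw]
    FD 11.5: (50.487,110.387) -> (50.487,121.887) [heading=90, draw]
  ]
  -- iteration 3/4 --
  LT 45: heading 90 -> 135
  FD 3.9: (50.487,121.887) -> (47.73,124.645) [heading=135, draw]
  PD: pen down
  REPEAT 3 [
    -- iteration 1/3 --
    FD 11: (47.73,124.645) -> (39.952,132.423) [heading=135, draw]
    FD 11.5: (39.952,132.423) -> (31.82,140.555) [heading=135, draw]
    -- iteration 2/3 --
    FD 11: (31.82,140.555) -> (24.042,148.333) [heading=135, draw]
    FD 11.5: (24.042,148.333) -> (15.91,156.465) [heading=135, draw]
    -- iteration 3/3 --
    FD 11: (15.91,156.465) -> (8.132,164.243) [heading=135, draw]
    FD 11.5: (8.132,164.243) -> (0,172.375) [heading=135, draw]
  ]
  -- iteration 4/4 --
  LT 45: heading 135 -> 180
  FD 3.9: (0,172.375) -> (-3.9,172.375) [heading=180, draw]
  PD: pen down
  REPEAT 3 [
    -- iteration 1/3 --
    FD 11: (-3.9,172.375) -> (-14.9,172.375) [heading=180, draw]
    FD 11.5: (-14.9,172.375) -> (-26.4,172.375) [heading=180, draw]
    -- iteration 2/3 --
    FD 11: (-26.4,172.375) -> (-37.4,172.375) [heading=180, draw]
    FD 11.5: (-37.4,172.375) -> (-48.9,172.375) [heading=180, draw]
    -- iteration 3/3 --
    FD 11: (-48.9,172.375) -> (-59.9,172.375) [heading=180, draw]
    FD 11.5: (-59.9,172.375) -> (-71.4,172.375) [heading=180, draw]
  ]
]
Final: pos=(-71.4,172.375), heading=180, 28 segment(s) drawn

Segment endpoints: x in {-71.4, -59.9, -48.9, -37.4, -26.4, -14.9, -3.9, 0, 0, 2.758, 8.132, 10.536, 15.91, 18.668, 24.042, 26.446, 31.82, 34.578, 39.952, 42.356, 47.73, 50.487}, y in {0, 2.758, 10.536, 18.668, 26.446, 34.578, 42.356, 50.487, 54.387, 65.387, 76.887, 87.887, 99.387, 110.387, 121.887, 124.645, 132.423, 140.555, 148.333, 156.465, 164.243, 172.375}
xmin=-71.4, ymin=0, xmax=50.487, ymax=172.375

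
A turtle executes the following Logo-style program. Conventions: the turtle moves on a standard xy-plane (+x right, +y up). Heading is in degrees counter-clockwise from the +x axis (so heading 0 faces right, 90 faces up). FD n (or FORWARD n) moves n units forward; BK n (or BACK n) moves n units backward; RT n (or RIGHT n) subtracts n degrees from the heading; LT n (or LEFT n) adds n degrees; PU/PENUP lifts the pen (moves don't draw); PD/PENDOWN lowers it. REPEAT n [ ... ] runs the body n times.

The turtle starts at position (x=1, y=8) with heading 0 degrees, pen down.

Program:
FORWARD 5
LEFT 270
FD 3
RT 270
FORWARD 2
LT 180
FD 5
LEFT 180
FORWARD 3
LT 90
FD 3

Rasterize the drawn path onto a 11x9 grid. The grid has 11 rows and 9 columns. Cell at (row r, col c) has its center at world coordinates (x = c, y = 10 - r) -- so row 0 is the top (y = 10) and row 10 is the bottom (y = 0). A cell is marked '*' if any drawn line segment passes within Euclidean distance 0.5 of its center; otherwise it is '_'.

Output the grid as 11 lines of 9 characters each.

Segment 0: (1,8) -> (6,8)
Segment 1: (6,8) -> (6,5)
Segment 2: (6,5) -> (8,5)
Segment 3: (8,5) -> (3,5)
Segment 4: (3,5) -> (6,5)
Segment 5: (6,5) -> (6,8)

Answer: _________
_________
_******__
______*__
______*__
___******
_________
_________
_________
_________
_________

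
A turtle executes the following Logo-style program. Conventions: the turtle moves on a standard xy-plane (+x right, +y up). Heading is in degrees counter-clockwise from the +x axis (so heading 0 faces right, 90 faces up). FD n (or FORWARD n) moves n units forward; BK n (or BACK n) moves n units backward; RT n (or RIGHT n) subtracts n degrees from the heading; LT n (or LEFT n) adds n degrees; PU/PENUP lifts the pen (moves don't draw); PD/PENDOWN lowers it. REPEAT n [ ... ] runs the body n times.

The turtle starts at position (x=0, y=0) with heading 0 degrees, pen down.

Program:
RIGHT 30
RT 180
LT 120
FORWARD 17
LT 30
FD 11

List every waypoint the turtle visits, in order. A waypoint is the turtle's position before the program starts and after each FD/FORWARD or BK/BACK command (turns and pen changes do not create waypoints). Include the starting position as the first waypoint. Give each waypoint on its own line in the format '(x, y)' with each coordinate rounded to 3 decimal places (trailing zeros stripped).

Executing turtle program step by step:
Start: pos=(0,0), heading=0, pen down
RT 30: heading 0 -> 330
RT 180: heading 330 -> 150
LT 120: heading 150 -> 270
FD 17: (0,0) -> (0,-17) [heading=270, draw]
LT 30: heading 270 -> 300
FD 11: (0,-17) -> (5.5,-26.526) [heading=300, draw]
Final: pos=(5.5,-26.526), heading=300, 2 segment(s) drawn
Waypoints (3 total):
(0, 0)
(0, -17)
(5.5, -26.526)

Answer: (0, 0)
(0, -17)
(5.5, -26.526)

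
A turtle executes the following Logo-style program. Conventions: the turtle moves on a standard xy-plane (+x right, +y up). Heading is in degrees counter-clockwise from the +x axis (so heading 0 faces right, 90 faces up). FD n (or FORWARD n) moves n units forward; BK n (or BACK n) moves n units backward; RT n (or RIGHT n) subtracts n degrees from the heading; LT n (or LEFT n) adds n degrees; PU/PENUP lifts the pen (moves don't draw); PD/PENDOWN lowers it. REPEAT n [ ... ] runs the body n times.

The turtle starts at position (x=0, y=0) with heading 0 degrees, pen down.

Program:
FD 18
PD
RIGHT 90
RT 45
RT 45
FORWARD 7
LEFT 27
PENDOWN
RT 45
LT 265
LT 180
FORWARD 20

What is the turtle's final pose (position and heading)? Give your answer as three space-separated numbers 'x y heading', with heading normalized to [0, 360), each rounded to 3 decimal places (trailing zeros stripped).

Answer: 3.185 -18.41 247

Derivation:
Executing turtle program step by step:
Start: pos=(0,0), heading=0, pen down
FD 18: (0,0) -> (18,0) [heading=0, draw]
PD: pen down
RT 90: heading 0 -> 270
RT 45: heading 270 -> 225
RT 45: heading 225 -> 180
FD 7: (18,0) -> (11,0) [heading=180, draw]
LT 27: heading 180 -> 207
PD: pen down
RT 45: heading 207 -> 162
LT 265: heading 162 -> 67
LT 180: heading 67 -> 247
FD 20: (11,0) -> (3.185,-18.41) [heading=247, draw]
Final: pos=(3.185,-18.41), heading=247, 3 segment(s) drawn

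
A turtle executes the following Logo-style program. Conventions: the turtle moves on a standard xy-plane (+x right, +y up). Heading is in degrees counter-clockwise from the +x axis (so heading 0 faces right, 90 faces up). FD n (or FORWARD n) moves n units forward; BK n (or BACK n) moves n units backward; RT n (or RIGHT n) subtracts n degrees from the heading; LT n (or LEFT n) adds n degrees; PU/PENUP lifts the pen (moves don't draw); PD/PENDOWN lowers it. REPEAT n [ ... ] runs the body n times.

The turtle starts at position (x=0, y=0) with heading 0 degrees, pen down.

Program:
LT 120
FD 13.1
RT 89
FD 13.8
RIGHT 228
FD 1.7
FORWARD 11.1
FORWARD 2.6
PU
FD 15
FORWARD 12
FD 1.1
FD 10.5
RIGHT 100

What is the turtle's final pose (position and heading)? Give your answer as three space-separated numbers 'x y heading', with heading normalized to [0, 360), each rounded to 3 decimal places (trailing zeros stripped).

Executing turtle program step by step:
Start: pos=(0,0), heading=0, pen down
LT 120: heading 0 -> 120
FD 13.1: (0,0) -> (-6.55,11.345) [heading=120, draw]
RT 89: heading 120 -> 31
FD 13.8: (-6.55,11.345) -> (5.279,18.452) [heading=31, draw]
RT 228: heading 31 -> 163
FD 1.7: (5.279,18.452) -> (3.653,18.949) [heading=163, draw]
FD 11.1: (3.653,18.949) -> (-6.962,22.195) [heading=163, draw]
FD 2.6: (-6.962,22.195) -> (-9.448,22.955) [heading=163, draw]
PU: pen up
FD 15: (-9.448,22.955) -> (-23.793,27.341) [heading=163, move]
FD 12: (-23.793,27.341) -> (-35.268,30.849) [heading=163, move]
FD 1.1: (-35.268,30.849) -> (-36.32,31.171) [heading=163, move]
FD 10.5: (-36.32,31.171) -> (-46.362,34.241) [heading=163, move]
RT 100: heading 163 -> 63
Final: pos=(-46.362,34.241), heading=63, 5 segment(s) drawn

Answer: -46.362 34.241 63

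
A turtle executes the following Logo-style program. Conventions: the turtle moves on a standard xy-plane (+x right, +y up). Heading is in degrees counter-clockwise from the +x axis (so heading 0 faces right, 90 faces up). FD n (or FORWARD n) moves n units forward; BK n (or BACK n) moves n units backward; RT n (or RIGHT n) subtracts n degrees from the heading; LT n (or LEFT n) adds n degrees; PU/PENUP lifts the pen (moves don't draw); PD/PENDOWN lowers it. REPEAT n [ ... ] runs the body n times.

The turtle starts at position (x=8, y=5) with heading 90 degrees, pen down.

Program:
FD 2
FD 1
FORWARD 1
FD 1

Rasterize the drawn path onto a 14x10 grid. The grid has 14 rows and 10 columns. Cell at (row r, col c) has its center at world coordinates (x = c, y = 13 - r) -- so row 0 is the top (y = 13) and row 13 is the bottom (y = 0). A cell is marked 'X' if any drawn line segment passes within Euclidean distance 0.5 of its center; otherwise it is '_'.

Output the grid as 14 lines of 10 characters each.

Answer: __________
__________
__________
________X_
________X_
________X_
________X_
________X_
________X_
__________
__________
__________
__________
__________

Derivation:
Segment 0: (8,5) -> (8,7)
Segment 1: (8,7) -> (8,8)
Segment 2: (8,8) -> (8,9)
Segment 3: (8,9) -> (8,10)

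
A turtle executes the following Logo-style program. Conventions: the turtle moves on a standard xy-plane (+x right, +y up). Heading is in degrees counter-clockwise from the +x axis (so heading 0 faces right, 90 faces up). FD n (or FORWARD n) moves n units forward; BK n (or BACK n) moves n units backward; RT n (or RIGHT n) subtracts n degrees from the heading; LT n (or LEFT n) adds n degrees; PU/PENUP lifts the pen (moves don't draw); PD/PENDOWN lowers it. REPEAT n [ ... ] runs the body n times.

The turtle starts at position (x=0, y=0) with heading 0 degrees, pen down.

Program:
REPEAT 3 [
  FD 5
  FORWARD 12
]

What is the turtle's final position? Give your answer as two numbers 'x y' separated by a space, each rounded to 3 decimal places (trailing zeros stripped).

Answer: 51 0

Derivation:
Executing turtle program step by step:
Start: pos=(0,0), heading=0, pen down
REPEAT 3 [
  -- iteration 1/3 --
  FD 5: (0,0) -> (5,0) [heading=0, draw]
  FD 12: (5,0) -> (17,0) [heading=0, draw]
  -- iteration 2/3 --
  FD 5: (17,0) -> (22,0) [heading=0, draw]
  FD 12: (22,0) -> (34,0) [heading=0, draw]
  -- iteration 3/3 --
  FD 5: (34,0) -> (39,0) [heading=0, draw]
  FD 12: (39,0) -> (51,0) [heading=0, draw]
]
Final: pos=(51,0), heading=0, 6 segment(s) drawn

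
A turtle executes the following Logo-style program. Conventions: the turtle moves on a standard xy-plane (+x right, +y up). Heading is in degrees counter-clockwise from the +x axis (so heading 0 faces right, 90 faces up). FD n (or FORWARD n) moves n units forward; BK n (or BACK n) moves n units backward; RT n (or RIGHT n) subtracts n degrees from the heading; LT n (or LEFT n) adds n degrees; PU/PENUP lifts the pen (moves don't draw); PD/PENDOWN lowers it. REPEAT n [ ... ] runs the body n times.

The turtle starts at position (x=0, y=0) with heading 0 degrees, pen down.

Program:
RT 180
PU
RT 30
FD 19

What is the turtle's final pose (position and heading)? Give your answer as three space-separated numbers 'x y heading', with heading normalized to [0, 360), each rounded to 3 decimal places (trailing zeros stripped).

Executing turtle program step by step:
Start: pos=(0,0), heading=0, pen down
RT 180: heading 0 -> 180
PU: pen up
RT 30: heading 180 -> 150
FD 19: (0,0) -> (-16.454,9.5) [heading=150, move]
Final: pos=(-16.454,9.5), heading=150, 0 segment(s) drawn

Answer: -16.454 9.5 150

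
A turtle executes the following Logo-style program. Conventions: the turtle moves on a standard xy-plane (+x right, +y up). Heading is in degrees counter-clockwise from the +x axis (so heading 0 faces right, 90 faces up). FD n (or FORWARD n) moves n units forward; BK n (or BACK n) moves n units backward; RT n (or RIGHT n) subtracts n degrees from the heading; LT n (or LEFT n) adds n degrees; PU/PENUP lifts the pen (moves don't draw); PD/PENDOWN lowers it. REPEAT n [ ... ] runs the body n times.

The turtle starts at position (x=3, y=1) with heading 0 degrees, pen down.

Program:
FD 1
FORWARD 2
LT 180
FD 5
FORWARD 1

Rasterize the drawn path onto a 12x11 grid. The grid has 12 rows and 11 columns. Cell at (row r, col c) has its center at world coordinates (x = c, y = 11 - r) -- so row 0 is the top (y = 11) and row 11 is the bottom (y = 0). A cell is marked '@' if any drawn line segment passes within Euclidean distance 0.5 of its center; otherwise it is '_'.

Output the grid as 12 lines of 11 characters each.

Answer: ___________
___________
___________
___________
___________
___________
___________
___________
___________
___________
@@@@@@@____
___________

Derivation:
Segment 0: (3,1) -> (4,1)
Segment 1: (4,1) -> (6,1)
Segment 2: (6,1) -> (1,1)
Segment 3: (1,1) -> (0,1)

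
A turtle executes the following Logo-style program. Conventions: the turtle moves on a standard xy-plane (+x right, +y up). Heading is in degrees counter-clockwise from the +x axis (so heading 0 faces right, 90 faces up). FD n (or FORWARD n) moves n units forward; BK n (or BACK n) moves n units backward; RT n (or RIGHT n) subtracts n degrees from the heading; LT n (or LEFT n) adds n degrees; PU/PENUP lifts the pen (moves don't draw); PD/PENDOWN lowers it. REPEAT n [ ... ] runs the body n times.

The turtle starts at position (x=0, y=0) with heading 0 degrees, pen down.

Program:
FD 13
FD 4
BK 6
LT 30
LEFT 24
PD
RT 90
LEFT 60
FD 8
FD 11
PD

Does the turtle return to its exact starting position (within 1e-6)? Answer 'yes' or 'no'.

Executing turtle program step by step:
Start: pos=(0,0), heading=0, pen down
FD 13: (0,0) -> (13,0) [heading=0, draw]
FD 4: (13,0) -> (17,0) [heading=0, draw]
BK 6: (17,0) -> (11,0) [heading=0, draw]
LT 30: heading 0 -> 30
LT 24: heading 30 -> 54
PD: pen down
RT 90: heading 54 -> 324
LT 60: heading 324 -> 24
FD 8: (11,0) -> (18.308,3.254) [heading=24, draw]
FD 11: (18.308,3.254) -> (28.357,7.728) [heading=24, draw]
PD: pen down
Final: pos=(28.357,7.728), heading=24, 5 segment(s) drawn

Start position: (0, 0)
Final position: (28.357, 7.728)
Distance = 29.392; >= 1e-6 -> NOT closed

Answer: no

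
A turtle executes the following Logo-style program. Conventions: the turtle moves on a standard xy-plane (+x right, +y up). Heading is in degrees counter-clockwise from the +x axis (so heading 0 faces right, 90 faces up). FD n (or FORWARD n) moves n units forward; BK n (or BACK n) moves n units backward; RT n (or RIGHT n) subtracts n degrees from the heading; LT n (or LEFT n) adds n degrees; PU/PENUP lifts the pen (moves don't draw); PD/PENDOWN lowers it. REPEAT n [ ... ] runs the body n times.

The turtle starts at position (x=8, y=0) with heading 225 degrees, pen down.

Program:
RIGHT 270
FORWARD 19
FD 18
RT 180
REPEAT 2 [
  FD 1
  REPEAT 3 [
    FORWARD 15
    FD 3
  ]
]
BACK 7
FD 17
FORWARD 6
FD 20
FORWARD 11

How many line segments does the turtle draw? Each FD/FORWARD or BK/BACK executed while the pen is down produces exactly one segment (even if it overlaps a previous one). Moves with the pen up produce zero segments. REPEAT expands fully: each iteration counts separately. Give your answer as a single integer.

Executing turtle program step by step:
Start: pos=(8,0), heading=225, pen down
RT 270: heading 225 -> 315
FD 19: (8,0) -> (21.435,-13.435) [heading=315, draw]
FD 18: (21.435,-13.435) -> (34.163,-26.163) [heading=315, draw]
RT 180: heading 315 -> 135
REPEAT 2 [
  -- iteration 1/2 --
  FD 1: (34.163,-26.163) -> (33.456,-25.456) [heading=135, draw]
  REPEAT 3 [
    -- iteration 1/3 --
    FD 15: (33.456,-25.456) -> (22.849,-14.849) [heading=135, draw]
    FD 3: (22.849,-14.849) -> (20.728,-12.728) [heading=135, draw]
    -- iteration 2/3 --
    FD 15: (20.728,-12.728) -> (10.121,-2.121) [heading=135, draw]
    FD 3: (10.121,-2.121) -> (8,0) [heading=135, draw]
    -- iteration 3/3 --
    FD 15: (8,0) -> (-2.607,10.607) [heading=135, draw]
    FD 3: (-2.607,10.607) -> (-4.728,12.728) [heading=135, draw]
  ]
  -- iteration 2/2 --
  FD 1: (-4.728,12.728) -> (-5.435,13.435) [heading=135, draw]
  REPEAT 3 [
    -- iteration 1/3 --
    FD 15: (-5.435,13.435) -> (-16.042,24.042) [heading=135, draw]
    FD 3: (-16.042,24.042) -> (-18.163,26.163) [heading=135, draw]
    -- iteration 2/3 --
    FD 15: (-18.163,26.163) -> (-28.77,36.77) [heading=135, draw]
    FD 3: (-28.77,36.77) -> (-30.891,38.891) [heading=135, draw]
    -- iteration 3/3 --
    FD 15: (-30.891,38.891) -> (-41.497,49.497) [heading=135, draw]
    FD 3: (-41.497,49.497) -> (-43.619,51.619) [heading=135, draw]
  ]
]
BK 7: (-43.619,51.619) -> (-38.669,46.669) [heading=135, draw]
FD 17: (-38.669,46.669) -> (-50.69,58.69) [heading=135, draw]
FD 6: (-50.69,58.69) -> (-54.933,62.933) [heading=135, draw]
FD 20: (-54.933,62.933) -> (-69.075,77.075) [heading=135, draw]
FD 11: (-69.075,77.075) -> (-76.853,84.853) [heading=135, draw]
Final: pos=(-76.853,84.853), heading=135, 21 segment(s) drawn
Segments drawn: 21

Answer: 21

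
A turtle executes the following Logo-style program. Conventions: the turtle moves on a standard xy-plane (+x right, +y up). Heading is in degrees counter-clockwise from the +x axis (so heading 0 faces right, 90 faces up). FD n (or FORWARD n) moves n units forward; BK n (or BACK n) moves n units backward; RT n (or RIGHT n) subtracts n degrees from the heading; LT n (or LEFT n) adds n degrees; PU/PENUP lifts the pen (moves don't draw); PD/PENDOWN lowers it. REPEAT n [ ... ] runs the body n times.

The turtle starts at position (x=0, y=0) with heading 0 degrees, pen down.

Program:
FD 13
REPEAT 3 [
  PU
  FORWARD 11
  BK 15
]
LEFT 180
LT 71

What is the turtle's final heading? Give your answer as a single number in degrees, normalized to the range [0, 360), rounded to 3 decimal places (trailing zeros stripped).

Executing turtle program step by step:
Start: pos=(0,0), heading=0, pen down
FD 13: (0,0) -> (13,0) [heading=0, draw]
REPEAT 3 [
  -- iteration 1/3 --
  PU: pen up
  FD 11: (13,0) -> (24,0) [heading=0, move]
  BK 15: (24,0) -> (9,0) [heading=0, move]
  -- iteration 2/3 --
  PU: pen up
  FD 11: (9,0) -> (20,0) [heading=0, move]
  BK 15: (20,0) -> (5,0) [heading=0, move]
  -- iteration 3/3 --
  PU: pen up
  FD 11: (5,0) -> (16,0) [heading=0, move]
  BK 15: (16,0) -> (1,0) [heading=0, move]
]
LT 180: heading 0 -> 180
LT 71: heading 180 -> 251
Final: pos=(1,0), heading=251, 1 segment(s) drawn

Answer: 251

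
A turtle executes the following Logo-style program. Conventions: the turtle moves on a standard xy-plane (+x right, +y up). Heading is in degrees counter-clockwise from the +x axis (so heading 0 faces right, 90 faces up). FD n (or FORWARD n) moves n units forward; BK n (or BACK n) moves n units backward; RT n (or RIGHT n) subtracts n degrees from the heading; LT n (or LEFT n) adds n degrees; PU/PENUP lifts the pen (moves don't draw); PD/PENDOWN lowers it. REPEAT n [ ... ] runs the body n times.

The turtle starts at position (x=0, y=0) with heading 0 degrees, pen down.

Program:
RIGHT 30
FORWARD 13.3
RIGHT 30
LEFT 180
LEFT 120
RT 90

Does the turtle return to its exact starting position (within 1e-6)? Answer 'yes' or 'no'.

Answer: no

Derivation:
Executing turtle program step by step:
Start: pos=(0,0), heading=0, pen down
RT 30: heading 0 -> 330
FD 13.3: (0,0) -> (11.518,-6.65) [heading=330, draw]
RT 30: heading 330 -> 300
LT 180: heading 300 -> 120
LT 120: heading 120 -> 240
RT 90: heading 240 -> 150
Final: pos=(11.518,-6.65), heading=150, 1 segment(s) drawn

Start position: (0, 0)
Final position: (11.518, -6.65)
Distance = 13.3; >= 1e-6 -> NOT closed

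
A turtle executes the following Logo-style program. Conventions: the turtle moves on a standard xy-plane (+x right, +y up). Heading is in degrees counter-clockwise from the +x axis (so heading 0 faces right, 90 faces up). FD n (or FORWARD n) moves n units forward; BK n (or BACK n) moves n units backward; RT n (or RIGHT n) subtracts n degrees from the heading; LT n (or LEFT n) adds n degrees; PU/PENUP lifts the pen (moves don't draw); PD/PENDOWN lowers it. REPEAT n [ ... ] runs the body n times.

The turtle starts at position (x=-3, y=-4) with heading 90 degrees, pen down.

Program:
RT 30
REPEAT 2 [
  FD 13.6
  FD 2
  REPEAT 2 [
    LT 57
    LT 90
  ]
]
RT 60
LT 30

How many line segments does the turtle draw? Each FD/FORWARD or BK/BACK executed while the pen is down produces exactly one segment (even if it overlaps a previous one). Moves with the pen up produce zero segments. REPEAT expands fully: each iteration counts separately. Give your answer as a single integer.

Answer: 4

Derivation:
Executing turtle program step by step:
Start: pos=(-3,-4), heading=90, pen down
RT 30: heading 90 -> 60
REPEAT 2 [
  -- iteration 1/2 --
  FD 13.6: (-3,-4) -> (3.8,7.778) [heading=60, draw]
  FD 2: (3.8,7.778) -> (4.8,9.51) [heading=60, draw]
  REPEAT 2 [
    -- iteration 1/2 --
    LT 57: heading 60 -> 117
    LT 90: heading 117 -> 207
    -- iteration 2/2 --
    LT 57: heading 207 -> 264
    LT 90: heading 264 -> 354
  ]
  -- iteration 2/2 --
  FD 13.6: (4.8,9.51) -> (18.325,8.088) [heading=354, draw]
  FD 2: (18.325,8.088) -> (20.315,7.879) [heading=354, draw]
  REPEAT 2 [
    -- iteration 1/2 --
    LT 57: heading 354 -> 51
    LT 90: heading 51 -> 141
    -- iteration 2/2 --
    LT 57: heading 141 -> 198
    LT 90: heading 198 -> 288
  ]
]
RT 60: heading 288 -> 228
LT 30: heading 228 -> 258
Final: pos=(20.315,7.879), heading=258, 4 segment(s) drawn
Segments drawn: 4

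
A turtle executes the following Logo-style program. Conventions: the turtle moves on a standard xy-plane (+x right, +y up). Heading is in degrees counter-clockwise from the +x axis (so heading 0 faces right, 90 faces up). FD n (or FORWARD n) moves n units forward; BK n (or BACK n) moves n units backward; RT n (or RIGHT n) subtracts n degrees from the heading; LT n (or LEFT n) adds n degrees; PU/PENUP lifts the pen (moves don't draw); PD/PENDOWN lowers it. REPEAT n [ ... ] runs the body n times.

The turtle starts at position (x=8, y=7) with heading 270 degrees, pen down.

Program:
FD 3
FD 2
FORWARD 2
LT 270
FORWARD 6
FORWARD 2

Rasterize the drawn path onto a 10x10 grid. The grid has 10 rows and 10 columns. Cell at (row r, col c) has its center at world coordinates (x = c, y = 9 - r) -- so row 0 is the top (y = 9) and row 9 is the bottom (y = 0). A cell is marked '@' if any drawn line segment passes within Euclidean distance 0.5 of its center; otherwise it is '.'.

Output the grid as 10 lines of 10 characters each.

Segment 0: (8,7) -> (8,4)
Segment 1: (8,4) -> (8,2)
Segment 2: (8,2) -> (8,0)
Segment 3: (8,0) -> (2,0)
Segment 4: (2,0) -> (-0,0)

Answer: ..........
..........
........@.
........@.
........@.
........@.
........@.
........@.
........@.
@@@@@@@@@.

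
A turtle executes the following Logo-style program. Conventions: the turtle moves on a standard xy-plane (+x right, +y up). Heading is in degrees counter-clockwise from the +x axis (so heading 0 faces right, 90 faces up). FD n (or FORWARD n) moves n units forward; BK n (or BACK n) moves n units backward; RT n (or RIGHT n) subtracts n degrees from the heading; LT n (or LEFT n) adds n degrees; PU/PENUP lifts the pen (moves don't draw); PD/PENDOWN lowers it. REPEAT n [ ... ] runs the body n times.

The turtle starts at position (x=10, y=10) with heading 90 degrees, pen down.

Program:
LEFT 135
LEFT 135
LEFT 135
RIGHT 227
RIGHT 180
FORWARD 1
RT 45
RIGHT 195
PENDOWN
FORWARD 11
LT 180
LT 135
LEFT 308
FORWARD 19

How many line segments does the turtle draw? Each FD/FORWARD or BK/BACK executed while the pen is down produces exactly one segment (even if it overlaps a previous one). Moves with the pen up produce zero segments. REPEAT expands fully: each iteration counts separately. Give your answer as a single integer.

Answer: 3

Derivation:
Executing turtle program step by step:
Start: pos=(10,10), heading=90, pen down
LT 135: heading 90 -> 225
LT 135: heading 225 -> 0
LT 135: heading 0 -> 135
RT 227: heading 135 -> 268
RT 180: heading 268 -> 88
FD 1: (10,10) -> (10.035,10.999) [heading=88, draw]
RT 45: heading 88 -> 43
RT 195: heading 43 -> 208
PD: pen down
FD 11: (10.035,10.999) -> (0.322,5.835) [heading=208, draw]
LT 180: heading 208 -> 28
LT 135: heading 28 -> 163
LT 308: heading 163 -> 111
FD 19: (0.322,5.835) -> (-6.487,23.573) [heading=111, draw]
Final: pos=(-6.487,23.573), heading=111, 3 segment(s) drawn
Segments drawn: 3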